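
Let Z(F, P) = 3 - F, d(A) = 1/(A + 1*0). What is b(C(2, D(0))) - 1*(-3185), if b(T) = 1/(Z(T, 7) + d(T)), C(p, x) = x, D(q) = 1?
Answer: 9556/3 ≈ 3185.3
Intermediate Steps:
d(A) = 1/A (d(A) = 1/(A + 0) = 1/A)
b(T) = 1/(3 + 1/T - T) (b(T) = 1/((3 - T) + 1/T) = 1/(3 + 1/T - T))
b(C(2, D(0))) - 1*(-3185) = 1/(1 + 1*(3 - 1*1)) - 1*(-3185) = 1/(1 + 1*(3 - 1)) + 3185 = 1/(1 + 1*2) + 3185 = 1/(1 + 2) + 3185 = 1/3 + 3185 = 1*(⅓) + 3185 = ⅓ + 3185 = 9556/3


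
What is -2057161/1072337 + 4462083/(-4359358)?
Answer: -13752757960609/4674700879646 ≈ -2.9420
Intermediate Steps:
-2057161/1072337 + 4462083/(-4359358) = -2057161*1/1072337 + 4462083*(-1/4359358) = -2057161/1072337 - 4462083/4359358 = -13752757960609/4674700879646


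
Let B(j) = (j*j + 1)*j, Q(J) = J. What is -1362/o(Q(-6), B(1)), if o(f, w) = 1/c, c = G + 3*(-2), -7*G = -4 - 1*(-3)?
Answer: 55842/7 ≈ 7977.4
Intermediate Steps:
G = ⅐ (G = -(-4 - 1*(-3))/7 = -(-4 + 3)/7 = -⅐*(-1) = ⅐ ≈ 0.14286)
c = -41/7 (c = ⅐ + 3*(-2) = ⅐ - 6 = -41/7 ≈ -5.8571)
B(j) = j*(1 + j²) (B(j) = (j² + 1)*j = (1 + j²)*j = j*(1 + j²))
o(f, w) = -7/41 (o(f, w) = 1/(-41/7) = -7/41)
-1362/o(Q(-6), B(1)) = -1362/(-7/41) = -1362*(-41/7) = 55842/7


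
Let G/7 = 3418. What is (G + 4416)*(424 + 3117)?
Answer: 100359022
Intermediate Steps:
G = 23926 (G = 7*3418 = 23926)
(G + 4416)*(424 + 3117) = (23926 + 4416)*(424 + 3117) = 28342*3541 = 100359022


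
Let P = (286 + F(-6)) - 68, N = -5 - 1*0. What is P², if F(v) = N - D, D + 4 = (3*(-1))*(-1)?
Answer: 45796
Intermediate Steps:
N = -5 (N = -5 + 0 = -5)
D = -1 (D = -4 + (3*(-1))*(-1) = -4 - 3*(-1) = -4 + 3 = -1)
F(v) = -4 (F(v) = -5 - 1*(-1) = -5 + 1 = -4)
P = 214 (P = (286 - 4) - 68 = 282 - 68 = 214)
P² = 214² = 45796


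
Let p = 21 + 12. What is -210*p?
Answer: -6930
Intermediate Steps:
p = 33
-210*p = -210*33 = -6930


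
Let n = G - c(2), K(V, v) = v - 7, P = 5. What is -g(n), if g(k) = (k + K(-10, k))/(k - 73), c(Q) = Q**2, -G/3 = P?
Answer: -45/92 ≈ -0.48913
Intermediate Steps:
G = -15 (G = -3*5 = -15)
K(V, v) = -7 + v
n = -19 (n = -15 - 1*2**2 = -15 - 1*4 = -15 - 4 = -19)
g(k) = (-7 + 2*k)/(-73 + k) (g(k) = (k + (-7 + k))/(k - 73) = (-7 + 2*k)/(-73 + k))
-g(n) = -(-7 + 2*(-19))/(-73 - 19) = -(-7 - 38)/(-92) = -(-1)*(-45)/92 = -1*45/92 = -45/92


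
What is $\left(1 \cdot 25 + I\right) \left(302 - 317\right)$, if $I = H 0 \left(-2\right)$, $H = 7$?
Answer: $-375$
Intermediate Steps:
$I = 0$ ($I = 7 \cdot 0 \left(-2\right) = 0 \left(-2\right) = 0$)
$\left(1 \cdot 25 + I\right) \left(302 - 317\right) = \left(1 \cdot 25 + 0\right) \left(302 - 317\right) = \left(25 + 0\right) \left(-15\right) = 25 \left(-15\right) = -375$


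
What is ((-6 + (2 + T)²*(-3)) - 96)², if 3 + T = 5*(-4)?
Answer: 2030625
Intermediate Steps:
T = -23 (T = -3 + 5*(-4) = -3 - 20 = -23)
((-6 + (2 + T)²*(-3)) - 96)² = ((-6 + (2 - 23)²*(-3)) - 96)² = ((-6 + (-21)²*(-3)) - 96)² = ((-6 + 441*(-3)) - 96)² = ((-6 - 1323) - 96)² = (-1329 - 96)² = (-1425)² = 2030625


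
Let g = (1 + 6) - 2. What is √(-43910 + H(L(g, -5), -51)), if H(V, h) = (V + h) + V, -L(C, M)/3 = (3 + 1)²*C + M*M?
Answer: I*√44591 ≈ 211.17*I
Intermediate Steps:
g = 5 (g = 7 - 2 = 5)
L(C, M) = -48*C - 3*M² (L(C, M) = -3*((3 + 1)²*C + M*M) = -3*(4²*C + M²) = -3*(16*C + M²) = -3*(M² + 16*C) = -48*C - 3*M²)
H(V, h) = h + 2*V
√(-43910 + H(L(g, -5), -51)) = √(-43910 + (-51 + 2*(-48*5 - 3*(-5)²))) = √(-43910 + (-51 + 2*(-240 - 3*25))) = √(-43910 + (-51 + 2*(-240 - 75))) = √(-43910 + (-51 + 2*(-315))) = √(-43910 + (-51 - 630)) = √(-43910 - 681) = √(-44591) = I*√44591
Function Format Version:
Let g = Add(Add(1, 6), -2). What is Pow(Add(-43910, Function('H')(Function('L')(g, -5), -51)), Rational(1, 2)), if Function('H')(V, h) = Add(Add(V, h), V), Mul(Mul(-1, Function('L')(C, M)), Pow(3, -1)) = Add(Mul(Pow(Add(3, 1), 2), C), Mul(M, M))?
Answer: Mul(I, Pow(44591, Rational(1, 2))) ≈ Mul(211.17, I)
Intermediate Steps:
g = 5 (g = Add(7, -2) = 5)
Function('L')(C, M) = Add(Mul(-48, C), Mul(-3, Pow(M, 2))) (Function('L')(C, M) = Mul(-3, Add(Mul(Pow(Add(3, 1), 2), C), Mul(M, M))) = Mul(-3, Add(Mul(Pow(4, 2), C), Pow(M, 2))) = Mul(-3, Add(Mul(16, C), Pow(M, 2))) = Mul(-3, Add(Pow(M, 2), Mul(16, C))) = Add(Mul(-48, C), Mul(-3, Pow(M, 2))))
Function('H')(V, h) = Add(h, Mul(2, V))
Pow(Add(-43910, Function('H')(Function('L')(g, -5), -51)), Rational(1, 2)) = Pow(Add(-43910, Add(-51, Mul(2, Add(Mul(-48, 5), Mul(-3, Pow(-5, 2)))))), Rational(1, 2)) = Pow(Add(-43910, Add(-51, Mul(2, Add(-240, Mul(-3, 25))))), Rational(1, 2)) = Pow(Add(-43910, Add(-51, Mul(2, Add(-240, -75)))), Rational(1, 2)) = Pow(Add(-43910, Add(-51, Mul(2, -315))), Rational(1, 2)) = Pow(Add(-43910, Add(-51, -630)), Rational(1, 2)) = Pow(Add(-43910, -681), Rational(1, 2)) = Pow(-44591, Rational(1, 2)) = Mul(I, Pow(44591, Rational(1, 2)))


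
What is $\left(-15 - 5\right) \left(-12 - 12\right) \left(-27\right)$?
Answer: $-12960$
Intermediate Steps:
$\left(-15 - 5\right) \left(-12 - 12\right) \left(-27\right) = \left(-20\right) \left(-24\right) \left(-27\right) = 480 \left(-27\right) = -12960$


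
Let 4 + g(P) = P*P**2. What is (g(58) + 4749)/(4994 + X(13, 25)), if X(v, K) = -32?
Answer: 66619/1654 ≈ 40.278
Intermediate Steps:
g(P) = -4 + P**3 (g(P) = -4 + P*P**2 = -4 + P**3)
(g(58) + 4749)/(4994 + X(13, 25)) = ((-4 + 58**3) + 4749)/(4994 - 32) = ((-4 + 195112) + 4749)/4962 = (195108 + 4749)*(1/4962) = 199857*(1/4962) = 66619/1654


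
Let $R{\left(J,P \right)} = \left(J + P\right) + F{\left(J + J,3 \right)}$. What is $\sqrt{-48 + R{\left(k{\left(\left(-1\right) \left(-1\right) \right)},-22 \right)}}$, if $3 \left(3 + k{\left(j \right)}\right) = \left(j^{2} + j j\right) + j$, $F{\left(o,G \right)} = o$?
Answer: $2 i \sqrt{19} \approx 8.7178 i$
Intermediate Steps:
$k{\left(j \right)} = -3 + \frac{j}{3} + \frac{2 j^{2}}{3}$ ($k{\left(j \right)} = -3 + \frac{\left(j^{2} + j j\right) + j}{3} = -3 + \frac{\left(j^{2} + j^{2}\right) + j}{3} = -3 + \frac{2 j^{2} + j}{3} = -3 + \frac{j + 2 j^{2}}{3} = -3 + \left(\frac{j}{3} + \frac{2 j^{2}}{3}\right) = -3 + \frac{j}{3} + \frac{2 j^{2}}{3}$)
$R{\left(J,P \right)} = P + 3 J$ ($R{\left(J,P \right)} = \left(J + P\right) + \left(J + J\right) = \left(J + P\right) + 2 J = P + 3 J$)
$\sqrt{-48 + R{\left(k{\left(\left(-1\right) \left(-1\right) \right)},-22 \right)}} = \sqrt{-48 - \left(22 - 3 \left(-3 + \frac{\left(-1\right) \left(-1\right)}{3} + \frac{2 \left(\left(-1\right) \left(-1\right)\right)^{2}}{3}\right)\right)} = \sqrt{-48 - \left(22 - 3 \left(-3 + \frac{1}{3} \cdot 1 + \frac{2 \cdot 1^{2}}{3}\right)\right)} = \sqrt{-48 - \left(22 - 3 \left(-3 + \frac{1}{3} + \frac{2}{3} \cdot 1\right)\right)} = \sqrt{-48 - \left(22 - 3 \left(-3 + \frac{1}{3} + \frac{2}{3}\right)\right)} = \sqrt{-48 + \left(-22 + 3 \left(-2\right)\right)} = \sqrt{-48 - 28} = \sqrt{-76} = 2 i \sqrt{19}$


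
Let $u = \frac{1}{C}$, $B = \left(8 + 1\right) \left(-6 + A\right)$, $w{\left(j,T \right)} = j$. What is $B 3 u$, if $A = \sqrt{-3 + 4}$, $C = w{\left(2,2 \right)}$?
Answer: $- \frac{135}{2} \approx -67.5$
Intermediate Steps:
$C = 2$
$A = 1$ ($A = \sqrt{1} = 1$)
$B = -45$ ($B = \left(8 + 1\right) \left(-6 + 1\right) = 9 \left(-5\right) = -45$)
$u = \frac{1}{2} \approx 0.5$
$B 3 u = \left(-45\right) 3 \cdot \frac{1}{2} = \left(-135\right) \frac{1}{2} = - \frac{135}{2}$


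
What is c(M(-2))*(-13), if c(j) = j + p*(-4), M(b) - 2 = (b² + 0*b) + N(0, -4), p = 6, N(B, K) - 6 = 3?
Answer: 117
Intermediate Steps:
N(B, K) = 9 (N(B, K) = 6 + 3 = 9)
M(b) = 11 + b² (M(b) = 2 + ((b² + 0*b) + 9) = 2 + ((b² + 0) + 9) = 2 + (b² + 9) = 2 + (9 + b²) = 11 + b²)
c(j) = -24 + j (c(j) = j + 6*(-4) = j - 24 = -24 + j)
c(M(-2))*(-13) = (-24 + (11 + (-2)²))*(-13) = (-24 + (11 + 4))*(-13) = (-24 + 15)*(-13) = -9*(-13) = 117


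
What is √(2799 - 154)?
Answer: 23*√5 ≈ 51.430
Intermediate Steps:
√(2799 - 154) = √2645 = 23*√5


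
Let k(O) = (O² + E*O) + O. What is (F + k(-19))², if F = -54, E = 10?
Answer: 9604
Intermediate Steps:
k(O) = O² + 11*O (k(O) = (O² + 10*O) + O = O² + 11*O)
(F + k(-19))² = (-54 - 19*(11 - 19))² = (-54 - 19*(-8))² = (-54 + 152)² = 98² = 9604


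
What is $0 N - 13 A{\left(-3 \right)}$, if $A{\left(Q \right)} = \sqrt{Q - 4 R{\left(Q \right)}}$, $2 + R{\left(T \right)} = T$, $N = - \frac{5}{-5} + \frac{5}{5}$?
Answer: $- 13 \sqrt{17} \approx -53.6$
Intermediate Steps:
$N = 2$ ($N = \left(-5\right) \left(- \frac{1}{5}\right) + 5 \cdot \frac{1}{5} = 1 + 1 = 2$)
$R{\left(T \right)} = -2 + T$
$A{\left(Q \right)} = \sqrt{8 - 3 Q}$ ($A{\left(Q \right)} = \sqrt{Q - 4 \left(-2 + Q\right)} = \sqrt{Q - \left(-8 + 4 Q\right)} = \sqrt{8 - 3 Q}$)
$0 N - 13 A{\left(-3 \right)} = 0 \cdot 2 - 13 \sqrt{8 - -9} = 0 - 13 \sqrt{8 + 9} = 0 - 13 \sqrt{17} = - 13 \sqrt{17}$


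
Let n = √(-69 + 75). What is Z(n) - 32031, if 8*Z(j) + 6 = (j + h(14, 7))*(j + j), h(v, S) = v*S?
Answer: -128121/4 + 49*√6/2 ≈ -31970.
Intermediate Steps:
h(v, S) = S*v
n = √6 ≈ 2.4495
Z(j) = -¾ + j*(98 + j)/4 (Z(j) = -¾ + ((j + 7*14)*(j + j))/8 = -¾ + ((j + 98)*(2*j))/8 = -¾ + ((98 + j)*(2*j))/8 = -¾ + (2*j*(98 + j))/8 = -¾ + j*(98 + j)/4)
Z(n) - 32031 = (-¾ + (√6)²/4 + 49*√6/2) - 32031 = (-¾ + (¼)*6 + 49*√6/2) - 32031 = (-¾ + 3/2 + 49*√6/2) - 32031 = (¾ + 49*√6/2) - 32031 = -128121/4 + 49*√6/2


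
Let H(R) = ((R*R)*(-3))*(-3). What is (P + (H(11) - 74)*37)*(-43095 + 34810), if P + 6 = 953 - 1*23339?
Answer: -125625455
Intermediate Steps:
H(R) = 9*R**2 (H(R) = (R**2*(-3))*(-3) = -3*R**2*(-3) = 9*R**2)
P = -22392 (P = -6 + (953 - 1*23339) = -6 + (953 - 23339) = -6 - 22386 = -22392)
(P + (H(11) - 74)*37)*(-43095 + 34810) = (-22392 + (9*11**2 - 74)*37)*(-43095 + 34810) = (-22392 + (9*121 - 74)*37)*(-8285) = (-22392 + (1089 - 74)*37)*(-8285) = (-22392 + 1015*37)*(-8285) = (-22392 + 37555)*(-8285) = 15163*(-8285) = -125625455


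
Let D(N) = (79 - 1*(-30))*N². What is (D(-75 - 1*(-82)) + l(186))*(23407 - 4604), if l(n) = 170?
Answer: 103623333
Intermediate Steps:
D(N) = 109*N² (D(N) = (79 + 30)*N² = 109*N²)
(D(-75 - 1*(-82)) + l(186))*(23407 - 4604) = (109*(-75 - 1*(-82))² + 170)*(23407 - 4604) = (109*(-75 + 82)² + 170)*18803 = (109*7² + 170)*18803 = (109*49 + 170)*18803 = (5341 + 170)*18803 = 5511*18803 = 103623333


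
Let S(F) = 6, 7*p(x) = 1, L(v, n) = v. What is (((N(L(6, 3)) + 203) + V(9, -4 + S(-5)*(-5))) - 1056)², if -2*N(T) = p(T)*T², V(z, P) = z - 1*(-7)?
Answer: 34539129/49 ≈ 7.0488e+5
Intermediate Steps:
p(x) = ⅐ (p(x) = (⅐)*1 = ⅐)
V(z, P) = 7 + z (V(z, P) = z + 7 = 7 + z)
N(T) = -T²/14
(((N(L(6, 3)) + 203) + V(9, -4 + S(-5)*(-5))) - 1056)² = (((-1/14*6² + 203) + (7 + 9)) - 1056)² = (((-1/14*36 + 203) + 16) - 1056)² = (((-18/7 + 203) + 16) - 1056)² = ((1403/7 + 16) - 1056)² = (1515/7 - 1056)² = (-5877/7)² = 34539129/49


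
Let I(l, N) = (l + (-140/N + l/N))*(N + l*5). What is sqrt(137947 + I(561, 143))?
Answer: sqrt(304276739)/13 ≈ 1341.8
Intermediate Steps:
I(l, N) = (N + 5*l)*(l - 140/N + l/N) (I(l, N) = (l - 140/N + l/N)*(N + 5*l) = (N + 5*l)*(l - 140/N + l/N))
sqrt(137947 + I(561, 143)) = sqrt(137947 + (-700*561 + 5*561**2 + 143*(-140 + 561 + 5*561**2 + 143*561))/143) = sqrt(137947 + (-392700 + 5*314721 + 143*(-140 + 561 + 5*314721 + 80223))/143) = sqrt(137947 + (-392700 + 1573605 + 143*(-140 + 561 + 1573605 + 80223))/143) = sqrt(137947 + (-392700 + 1573605 + 143*1654249)/143) = sqrt(137947 + (-392700 + 1573605 + 236557607)/143) = sqrt(137947 + (1/143)*237738512) = sqrt(137947 + 21612592/13) = sqrt(23405903/13) = sqrt(304276739)/13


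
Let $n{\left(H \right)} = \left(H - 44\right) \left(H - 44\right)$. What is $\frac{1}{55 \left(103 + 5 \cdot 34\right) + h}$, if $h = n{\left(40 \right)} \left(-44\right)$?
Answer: $\frac{1}{14311} \approx 6.9876 \cdot 10^{-5}$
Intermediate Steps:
$n{\left(H \right)} = \left(-44 + H\right)^{2}$ ($n{\left(H \right)} = \left(-44 + H\right) \left(-44 + H\right) = \left(-44 + H\right)^{2}$)
$h = -704$ ($h = \left(-44 + 40\right)^{2} \left(-44\right) = \left(-4\right)^{2} \left(-44\right) = 16 \left(-44\right) = -704$)
$\frac{1}{55 \left(103 + 5 \cdot 34\right) + h} = \frac{1}{55 \left(103 + 5 \cdot 34\right) - 704} = \frac{1}{55 \left(103 + 170\right) - 704} = \frac{1}{55 \cdot 273 - 704} = \frac{1}{15015 - 704} = \frac{1}{14311}$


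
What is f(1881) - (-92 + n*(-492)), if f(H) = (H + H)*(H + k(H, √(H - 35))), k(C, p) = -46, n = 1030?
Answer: 7410122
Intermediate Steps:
f(H) = 2*H*(-46 + H) (f(H) = (H + H)*(H - 46) = (2*H)*(-46 + H) = 2*H*(-46 + H))
f(1881) - (-92 + n*(-492)) = 2*1881*(-46 + 1881) - (-92 + 1030*(-492)) = 2*1881*1835 - (-92 - 506760) = 6903270 - 1*(-506852) = 6903270 + 506852 = 7410122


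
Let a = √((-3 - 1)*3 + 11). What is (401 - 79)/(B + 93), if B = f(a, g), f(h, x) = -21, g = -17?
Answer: 161/36 ≈ 4.4722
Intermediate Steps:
a = I (a = √(-4*3 + 11) = √(-12 + 11) = √(-1) = I ≈ 1.0*I)
B = -21
(401 - 79)/(B + 93) = (401 - 79)/(-21 + 93) = 322/72 = 322*(1/72) = 161/36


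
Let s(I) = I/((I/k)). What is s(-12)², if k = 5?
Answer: 25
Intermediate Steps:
s(I) = 5 (s(I) = I/((I/5)) = I*(5/I) = 5)
s(-12)² = 5² = 25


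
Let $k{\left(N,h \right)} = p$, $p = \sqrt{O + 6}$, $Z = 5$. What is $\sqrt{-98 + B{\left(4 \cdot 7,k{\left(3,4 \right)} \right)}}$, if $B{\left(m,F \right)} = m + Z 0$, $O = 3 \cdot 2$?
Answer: $i \sqrt{70} \approx 8.3666 i$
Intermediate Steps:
$O = 6$
$p = 2 \sqrt{3}$ ($p = \sqrt{6 + 6} = \sqrt{12} = 2 \sqrt{3} \approx 3.4641$)
$k{\left(N,h \right)} = 2 \sqrt{3}$
$B{\left(m,F \right)} = m$ ($B{\left(m,F \right)} = m + 5 \cdot 0 = m + 0 = m$)
$\sqrt{-98 + B{\left(4 \cdot 7,k{\left(3,4 \right)} \right)}} = \sqrt{-98 + 4 \cdot 7} = \sqrt{-98 + 28} = \sqrt{-70} = i \sqrt{70}$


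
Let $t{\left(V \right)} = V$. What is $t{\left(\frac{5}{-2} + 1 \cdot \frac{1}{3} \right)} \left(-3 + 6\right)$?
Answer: $- \frac{13}{2} \approx -6.5$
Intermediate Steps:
$t{\left(\frac{5}{-2} + 1 \cdot \frac{1}{3} \right)} \left(-3 + 6\right) = \left(\frac{5}{-2} + 1 \cdot \frac{1}{3}\right) \left(-3 + 6\right) = \left(5 \left(- \frac{1}{2}\right) + 1 \cdot \frac{1}{3}\right) 3 = \left(- \frac{5}{2} + \frac{1}{3}\right) 3 = \left(- \frac{13}{6}\right) 3 = - \frac{13}{2}$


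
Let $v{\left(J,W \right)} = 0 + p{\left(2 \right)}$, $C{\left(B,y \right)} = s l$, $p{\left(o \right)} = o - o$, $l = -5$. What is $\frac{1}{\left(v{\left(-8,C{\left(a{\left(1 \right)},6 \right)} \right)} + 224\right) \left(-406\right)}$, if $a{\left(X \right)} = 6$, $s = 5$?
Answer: $- \frac{1}{90944} \approx -1.0996 \cdot 10^{-5}$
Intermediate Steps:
$p{\left(o \right)} = 0$
$C{\left(B,y \right)} = -25$ ($C{\left(B,y \right)} = 5 \left(-5\right) = -25$)
$v{\left(J,W \right)} = 0$ ($v{\left(J,W \right)} = 0 + 0 = 0$)
$\frac{1}{\left(v{\left(-8,C{\left(a{\left(1 \right)},6 \right)} \right)} + 224\right) \left(-406\right)} = \frac{1}{\left(0 + 224\right) \left(-406\right)} = \frac{1}{224 \left(-406\right)} = \frac{1}{-90944} = - \frac{1}{90944}$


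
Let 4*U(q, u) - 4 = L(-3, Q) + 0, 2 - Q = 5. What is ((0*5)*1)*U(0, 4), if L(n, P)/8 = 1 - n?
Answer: 0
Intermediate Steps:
Q = -3 (Q = 2 - 1*5 = 2 - 5 = -3)
L(n, P) = 8 - 8*n (L(n, P) = 8*(1 - n) = 8 - 8*n)
U(q, u) = 9 (U(q, u) = 1 + ((8 - 8*(-3)) + 0)/4 = 1 + ((8 + 24) + 0)/4 = 1 + (32 + 0)/4 = 1 + (1/4)*32 = 1 + 8 = 9)
((0*5)*1)*U(0, 4) = ((0*5)*1)*9 = (0*1)*9 = 0*9 = 0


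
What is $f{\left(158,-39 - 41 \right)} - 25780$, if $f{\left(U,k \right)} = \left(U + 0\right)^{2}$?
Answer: $-816$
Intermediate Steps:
$f{\left(U,k \right)} = U^{2}$
$f{\left(158,-39 - 41 \right)} - 25780 = 158^{2} - 25780 = 24964 - 25780 = -816$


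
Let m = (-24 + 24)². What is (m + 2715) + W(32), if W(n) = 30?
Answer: 2745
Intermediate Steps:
m = 0 (m = 0² = 0)
(m + 2715) + W(32) = (0 + 2715) + 30 = 2715 + 30 = 2745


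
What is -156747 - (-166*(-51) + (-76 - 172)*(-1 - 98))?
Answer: -189765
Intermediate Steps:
-156747 - (-166*(-51) + (-76 - 172)*(-1 - 98)) = -156747 - (8466 - 248*(-99)) = -156747 - (8466 + 24552) = -156747 - 1*33018 = -156747 - 33018 = -189765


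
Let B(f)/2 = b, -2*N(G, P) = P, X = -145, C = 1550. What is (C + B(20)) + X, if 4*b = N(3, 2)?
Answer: 2809/2 ≈ 1404.5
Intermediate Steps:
N(G, P) = -P/2
b = -1/4 (b = (-1/2*2)/4 = (1/4)*(-1) = -1/4 ≈ -0.25000)
B(f) = -1/2 (B(f) = 2*(-1/4) = -1/2)
(C + B(20)) + X = (1550 - 1/2) - 145 = 3099/2 - 145 = 2809/2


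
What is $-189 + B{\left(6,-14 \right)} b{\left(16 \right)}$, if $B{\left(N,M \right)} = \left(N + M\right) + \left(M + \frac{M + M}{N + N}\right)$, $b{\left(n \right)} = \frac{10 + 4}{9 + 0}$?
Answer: $- \frac{6125}{27} \approx -226.85$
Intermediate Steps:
$b{\left(n \right)} = \frac{14}{9}$
$B{\left(N,M \right)} = N + 2 M + \frac{M}{N}$ ($B{\left(N,M \right)} = \left(M + N\right) + \left(M + \frac{2 M}{2 N}\right) = \left(M + N\right) + \left(M + 2 M \frac{1}{2 N}\right) = \left(M + N\right) + \left(M + \frac{M}{N}\right) = N + 2 M + \frac{M}{N}$)
$-189 + B{\left(6,-14 \right)} b{\left(16 \right)} = -189 + \left(6 + 2 \left(-14\right) - \frac{14}{6}\right) \frac{14}{9} = -189 + \left(6 - 28 - \frac{7}{3}\right) \frac{14}{9} = -189 - \frac{1022}{27} = - \frac{6125}{27}$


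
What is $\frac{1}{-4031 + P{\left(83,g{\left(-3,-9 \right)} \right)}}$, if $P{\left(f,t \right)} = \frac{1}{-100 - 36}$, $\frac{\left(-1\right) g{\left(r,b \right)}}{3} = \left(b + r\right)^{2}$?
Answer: $- \frac{136}{548217} \approx -0.00024808$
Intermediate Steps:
$g{\left(r,b \right)} = - 3 \left(b + r\right)^{2}$
$P{\left(f,t \right)} = - \frac{1}{136}$ ($P{\left(f,t \right)} = \frac{1}{-100 - 36} = \frac{1}{-136} = - \frac{1}{136}$)
$\frac{1}{-4031 + P{\left(83,g{\left(-3,-9 \right)} \right)}} = \frac{1}{-4031 - \frac{1}{136}} = \frac{1}{- \frac{548217}{136}} = - \frac{136}{548217}$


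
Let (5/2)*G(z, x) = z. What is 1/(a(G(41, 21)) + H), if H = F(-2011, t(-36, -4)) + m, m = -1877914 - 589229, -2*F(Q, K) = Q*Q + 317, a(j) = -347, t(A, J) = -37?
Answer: -1/4489709 ≈ -2.2273e-7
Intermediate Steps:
G(z, x) = 2*z/5
F(Q, K) = -317/2 - Q²/2 (F(Q, K) = -(Q*Q + 317)/2 = -(Q² + 317)/2 = -(317 + Q²)/2 = -317/2 - Q²/2)
m = -2467143
H = -4489362 (H = (-317/2 - ½*(-2011)²) - 2467143 = (-317/2 - ½*4044121) - 2467143 = (-317/2 - 4044121/2) - 2467143 = -2022219 - 2467143 = -4489362)
1/(a(G(41, 21)) + H) = 1/(-347 - 4489362) = 1/(-4489709) = -1/4489709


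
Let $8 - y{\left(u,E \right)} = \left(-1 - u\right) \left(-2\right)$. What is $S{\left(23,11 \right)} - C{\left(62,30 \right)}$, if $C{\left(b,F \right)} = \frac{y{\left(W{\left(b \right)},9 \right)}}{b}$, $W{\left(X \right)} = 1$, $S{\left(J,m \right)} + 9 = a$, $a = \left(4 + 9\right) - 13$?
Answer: $- \frac{281}{31} \approx -9.0645$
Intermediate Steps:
$a = 0$ ($a = 13 - 13 = 0$)
$S{\left(J,m \right)} = -9$ ($S{\left(J,m \right)} = -9 + 0 = -9$)
$y{\left(u,E \right)} = 6 - 2 u$ ($y{\left(u,E \right)} = 8 - \left(-1 - u\right) \left(-2\right) = 8 - \left(2 + 2 u\right) = 6 - 2 u$)
$C{\left(b,F \right)} = \frac{4}{b}$ ($C{\left(b,F \right)} = \frac{6 - 2}{b} = \frac{4}{b}$)
$S{\left(23,11 \right)} - C{\left(62,30 \right)} = -9 - \frac{4}{62} = -9 - 4 \cdot \frac{1}{62} = -9 - \frac{2}{31} = - \frac{281}{31}$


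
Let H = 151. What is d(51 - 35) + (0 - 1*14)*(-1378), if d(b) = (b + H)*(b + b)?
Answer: 24636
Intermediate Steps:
d(b) = 2*b*(151 + b) (d(b) = (b + 151)*(b + b) = (151 + b)*(2*b) = 2*b*(151 + b))
d(51 - 35) + (0 - 1*14)*(-1378) = 2*(51 - 35)*(151 + (51 - 35)) + (0 - 1*14)*(-1378) = 2*16*(151 + 16) + (0 - 14)*(-1378) = 2*16*167 - 14*(-1378) = 5344 + 19292 = 24636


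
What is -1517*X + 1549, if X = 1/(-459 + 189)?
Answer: 419747/270 ≈ 1554.6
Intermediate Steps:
X = -1/270 (X = 1/(-270) = -1/270 ≈ -0.0037037)
-1517*X + 1549 = -1517*(-1/270) + 1549 = 1517/270 + 1549 = 419747/270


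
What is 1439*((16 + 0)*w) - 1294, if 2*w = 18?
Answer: 205922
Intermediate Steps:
w = 9 (w = (½)*18 = 9)
1439*((16 + 0)*w) - 1294 = 1439*((16 + 0)*9) - 1294 = 1439*(16*9) - 1294 = 1439*144 - 1294 = 207216 - 1294 = 205922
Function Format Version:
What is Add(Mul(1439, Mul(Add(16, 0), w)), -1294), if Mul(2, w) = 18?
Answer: 205922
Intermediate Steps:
w = 9 (w = Mul(Rational(1, 2), 18) = 9)
Add(Mul(1439, Mul(Add(16, 0), w)), -1294) = Add(Mul(1439, Mul(Add(16, 0), 9)), -1294) = Add(Mul(1439, Mul(16, 9)), -1294) = Add(Mul(1439, 144), -1294) = Add(207216, -1294) = 205922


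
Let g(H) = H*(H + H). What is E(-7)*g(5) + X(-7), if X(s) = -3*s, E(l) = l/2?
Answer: -154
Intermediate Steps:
E(l) = l/2 (E(l) = l*(1/2) = l/2)
g(H) = 2*H**2 (g(H) = H*(2*H) = 2*H**2)
E(-7)*g(5) + X(-7) = ((1/2)*(-7))*(2*5**2) - 3*(-7) = -7*25 + 21 = -7/2*50 + 21 = -175 + 21 = -154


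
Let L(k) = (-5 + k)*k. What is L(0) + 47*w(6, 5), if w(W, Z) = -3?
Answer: -141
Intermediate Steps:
L(k) = k*(-5 + k)
L(0) + 47*w(6, 5) = 0*(-5 + 0) + 47*(-3) = 0*(-5) - 141 = 0 - 141 = -141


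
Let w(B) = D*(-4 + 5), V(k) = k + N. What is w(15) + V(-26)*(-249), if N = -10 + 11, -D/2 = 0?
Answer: 6225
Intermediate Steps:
D = 0 (D = -2*0 = 0)
N = 1
V(k) = 1 + k (V(k) = k + 1 = 1 + k)
w(B) = 0 (w(B) = 0*(-4 + 5) = 0*1 = 0)
w(15) + V(-26)*(-249) = 0 + (1 - 26)*(-249) = 0 - 25*(-249) = 0 + 6225 = 6225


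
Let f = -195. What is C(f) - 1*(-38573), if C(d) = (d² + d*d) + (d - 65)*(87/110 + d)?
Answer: 1816291/11 ≈ 1.6512e+5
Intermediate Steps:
C(d) = 2*d² + (-65 + d)*(87/110 + d) (C(d) = (d² + d²) + (-65 + d)*(87*(1/110) + d) = 2*d² + (-65 + d)*(87/110 + d))
C(f) - 1*(-38573) = (-1131/22 + 3*(-195)² - 7063/110*(-195)) - 1*(-38573) = (-1131/22 + 3*38025 + 275457/22) + 38573 = (-1131/22 + 114075 + 275457/22) + 38573 = 1391988/11 + 38573 = 1816291/11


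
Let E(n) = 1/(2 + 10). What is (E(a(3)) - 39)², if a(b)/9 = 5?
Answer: 218089/144 ≈ 1514.5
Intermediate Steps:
a(b) = 45 (a(b) = 9*5 = 45)
E(n) = 1/12
(E(a(3)) - 39)² = (1/12 - 39)² = (-467/12)² = 218089/144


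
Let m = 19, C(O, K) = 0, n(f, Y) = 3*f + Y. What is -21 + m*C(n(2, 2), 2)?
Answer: -21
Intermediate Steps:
n(f, Y) = Y + 3*f
-21 + m*C(n(2, 2), 2) = -21 + 19*0 = -21 + 0 = -21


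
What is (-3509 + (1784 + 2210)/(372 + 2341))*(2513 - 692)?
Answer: -17328495783/2713 ≈ -6.3872e+6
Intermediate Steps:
(-3509 + (1784 + 2210)/(372 + 2341))*(2513 - 692) = (-3509 + 3994/2713)*1821 = -9515923/2713*1821 = -17328495783/2713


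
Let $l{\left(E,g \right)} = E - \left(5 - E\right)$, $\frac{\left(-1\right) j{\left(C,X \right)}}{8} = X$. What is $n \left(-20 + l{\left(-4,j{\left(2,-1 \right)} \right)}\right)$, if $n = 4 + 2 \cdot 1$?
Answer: $-198$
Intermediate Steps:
$j{\left(C,X \right)} = - 8 X$
$l{\left(E,g \right)} = -5 + 2 E$ ($l{\left(E,g \right)} = E + \left(-5 + E\right) = -5 + 2 E$)
$n = 6$ ($n = 4 + 2 = 6$)
$n \left(-20 + l{\left(-4,j{\left(2,-1 \right)} \right)}\right) = 6 \left(-20 + \left(-5 + 2 \left(-4\right)\right)\right) = 6 \left(-20 - 13\right) = 6 \left(-33\right) = -198$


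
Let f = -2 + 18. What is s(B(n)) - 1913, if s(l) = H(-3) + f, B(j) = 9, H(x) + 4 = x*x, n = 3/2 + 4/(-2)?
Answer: -1892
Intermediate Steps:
n = -½ (n = 3*(½) + 4*(-½) = 3/2 - 2 = -½ ≈ -0.50000)
H(x) = -4 + x² (H(x) = -4 + x*x = -4 + x²)
f = 16
s(l) = 21 (s(l) = (-4 + (-3)²) + 16 = (-4 + 9) + 16 = 5 + 16 = 21)
s(B(n)) - 1913 = 21 - 1913 = -1892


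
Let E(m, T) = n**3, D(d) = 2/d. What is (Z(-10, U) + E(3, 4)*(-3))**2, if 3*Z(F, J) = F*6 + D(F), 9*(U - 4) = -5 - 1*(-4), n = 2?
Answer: 436921/225 ≈ 1941.9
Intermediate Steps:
E(m, T) = 8 (E(m, T) = 2**3 = 8)
U = 35/9 (U = 4 + (-5 - 1*(-4))/9 = 4 + (-5 + 4)/9 = 4 + (1/9)*(-1) = 4 - 1/9 = 35/9 ≈ 3.8889)
Z(F, J) = 2*F + 2/(3*F) (Z(F, J) = (F*6 + 2/F)/3 = (6*F + 2/F)/3 = (2/F + 6*F)/3 = 2*F + 2/(3*F))
(Z(-10, U) + E(3, 4)*(-3))**2 = ((2*(-10) + (2/3)/(-10)) + 8*(-3))**2 = ((-20 + (2/3)*(-1/10)) - 24)**2 = ((-20 - 1/15) - 24)**2 = (-301/15 - 24)**2 = (-661/15)**2 = 436921/225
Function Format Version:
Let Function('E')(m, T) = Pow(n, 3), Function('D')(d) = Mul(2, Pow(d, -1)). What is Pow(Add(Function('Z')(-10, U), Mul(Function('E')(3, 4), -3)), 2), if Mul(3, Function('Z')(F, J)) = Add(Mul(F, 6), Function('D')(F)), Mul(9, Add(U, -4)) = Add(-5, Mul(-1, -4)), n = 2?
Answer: Rational(436921, 225) ≈ 1941.9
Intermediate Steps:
Function('E')(m, T) = 8 (Function('E')(m, T) = Pow(2, 3) = 8)
U = Rational(35, 9) (U = Add(4, Mul(Rational(1, 9), Add(-5, Mul(-1, -4)))) = Add(4, Mul(Rational(1, 9), Add(-5, 4))) = Add(4, Mul(Rational(1, 9), -1)) = Add(4, Rational(-1, 9)) = Rational(35, 9) ≈ 3.8889)
Function('Z')(F, J) = Add(Mul(2, F), Mul(Rational(2, 3), Pow(F, -1))) (Function('Z')(F, J) = Mul(Rational(1, 3), Add(Mul(F, 6), Mul(2, Pow(F, -1)))) = Mul(Rational(1, 3), Add(Mul(6, F), Mul(2, Pow(F, -1)))) = Mul(Rational(1, 3), Add(Mul(2, Pow(F, -1)), Mul(6, F))) = Add(Mul(2, F), Mul(Rational(2, 3), Pow(F, -1))))
Pow(Add(Function('Z')(-10, U), Mul(Function('E')(3, 4), -3)), 2) = Pow(Add(Add(Mul(2, -10), Mul(Rational(2, 3), Pow(-10, -1))), Mul(8, -3)), 2) = Pow(Add(Add(-20, Mul(Rational(2, 3), Rational(-1, 10))), -24), 2) = Pow(Add(Add(-20, Rational(-1, 15)), -24), 2) = Pow(Add(Rational(-301, 15), -24), 2) = Pow(Rational(-661, 15), 2) = Rational(436921, 225)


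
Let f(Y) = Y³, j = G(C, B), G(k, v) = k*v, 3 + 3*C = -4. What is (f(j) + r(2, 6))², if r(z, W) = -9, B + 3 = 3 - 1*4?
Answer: 471280681/729 ≈ 6.4648e+5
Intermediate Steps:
C = -7/3 (C = -1 + (⅓)*(-4) = -1 - 4/3 = -7/3 ≈ -2.3333)
B = -4 (B = -3 + (3 - 1*4) = -3 + (3 - 4) = -3 - 1 = -4)
j = 28/3 (j = -7/3*(-4) = 28/3 ≈ 9.3333)
(f(j) + r(2, 6))² = ((28/3)³ - 9)² = (21952/27 - 9)² = (21709/27)² = 471280681/729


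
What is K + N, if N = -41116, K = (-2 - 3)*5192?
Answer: -67076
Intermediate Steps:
K = -25960 (K = -5*5192 = -25960)
K + N = -25960 - 41116 = -67076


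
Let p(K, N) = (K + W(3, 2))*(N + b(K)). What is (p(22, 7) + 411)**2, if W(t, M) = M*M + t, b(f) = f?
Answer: 1567504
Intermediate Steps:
W(t, M) = t + M**2 (W(t, M) = M**2 + t = t + M**2)
p(K, N) = (7 + K)*(K + N) (p(K, N) = (K + (3 + 2**2))*(N + K) = (K + (3 + 4))*(K + N) = (K + 7)*(K + N) = (7 + K)*(K + N))
(p(22, 7) + 411)**2 = ((22**2 + 7*22 + 7*7 + 22*7) + 411)**2 = ((484 + 154 + 49 + 154) + 411)**2 = (841 + 411)**2 = 1252**2 = 1567504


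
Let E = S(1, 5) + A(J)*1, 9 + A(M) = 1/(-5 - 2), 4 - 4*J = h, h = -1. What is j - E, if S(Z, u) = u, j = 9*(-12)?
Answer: -727/7 ≈ -103.86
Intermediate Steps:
J = 5/4 (J = 1 - ¼*(-1) = 1 + ¼ = 5/4 ≈ 1.2500)
j = -108
A(M) = -64/7 (A(M) = -9 + 1/(-5 - 2) = -9 + 1/(-7) = -9 - ⅐ = -64/7)
E = -29/7 (E = 5 - 64/7*1 = 5 - 64/7 = -29/7 ≈ -4.1429)
j - E = -108 - 1*(-29/7) = -108 + 29/7 = -727/7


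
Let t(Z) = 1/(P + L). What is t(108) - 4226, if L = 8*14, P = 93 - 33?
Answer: -726871/172 ≈ -4226.0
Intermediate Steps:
P = 60
L = 112
t(Z) = 1/172 (t(Z) = 1/(60 + 112) = 1/172)
t(108) - 4226 = 1/172 - 4226 = -726871/172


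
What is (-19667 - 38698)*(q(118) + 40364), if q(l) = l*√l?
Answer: -2355844860 - 6887070*√118 ≈ -2.4307e+9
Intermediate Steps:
q(l) = l^(3/2)
(-19667 - 38698)*(q(118) + 40364) = (-19667 - 38698)*(118^(3/2) + 40364) = -58365*(118*√118 + 40364) = -58365*(40364 + 118*√118) = -2355844860 - 6887070*√118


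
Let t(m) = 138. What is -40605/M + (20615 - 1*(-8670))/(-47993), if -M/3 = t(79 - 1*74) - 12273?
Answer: -200991746/116479011 ≈ -1.7256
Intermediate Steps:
M = 36405 (M = -3*(138 - 12273) = -3*(-12135) = 36405)
-40605/M + (20615 - 1*(-8670))/(-47993) = -40605/36405 + (20615 - 1*(-8670))/(-47993) = -40605*1/36405 + (20615 + 8670)*(-1/47993) = -2707/2427 + 29285*(-1/47993) = -2707/2427 - 29285/47993 = -200991746/116479011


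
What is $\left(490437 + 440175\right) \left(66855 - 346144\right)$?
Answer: $-259909694868$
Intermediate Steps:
$\left(490437 + 440175\right) \left(66855 - 346144\right) = 930612 \left(-279289\right) = -259909694868$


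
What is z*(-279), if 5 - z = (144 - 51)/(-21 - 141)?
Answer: -9331/6 ≈ -1555.2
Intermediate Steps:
z = 301/54 (z = 5 - (144 - 51)/(-21 - 141) = 5 - 93/(-162) = 5 - 93*(-1)/162 = 5 - 1*(-31/54) = 5 + 31/54 = 301/54 ≈ 5.5741)
z*(-279) = (301/54)*(-279) = -9331/6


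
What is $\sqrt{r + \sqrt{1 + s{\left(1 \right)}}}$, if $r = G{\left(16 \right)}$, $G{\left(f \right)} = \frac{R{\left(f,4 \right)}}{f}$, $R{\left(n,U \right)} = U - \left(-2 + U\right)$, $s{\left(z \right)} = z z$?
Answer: $\frac{\sqrt{2 + 16 \sqrt{2}}}{4} \approx 1.2407$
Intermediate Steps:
$s{\left(z \right)} = z^{2}$
$R{\left(n,U \right)} = 2$
$G{\left(f \right)} = \frac{2}{f}$
$r = \frac{1}{8}$ ($r = \frac{2}{16} = 2 \cdot \frac{1}{16} = \frac{1}{8} \approx 0.125$)
$\sqrt{r + \sqrt{1 + s{\left(1 \right)}}} = \sqrt{\frac{1}{8} + \sqrt{1 + 1^{2}}} = \sqrt{\frac{1}{8} + \sqrt{1 + 1}} = \sqrt{\frac{1}{8} + \sqrt{2}}$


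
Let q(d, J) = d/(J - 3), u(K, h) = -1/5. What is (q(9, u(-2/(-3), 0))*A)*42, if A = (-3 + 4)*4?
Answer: -945/2 ≈ -472.50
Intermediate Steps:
A = 4 (A = 1*4 = 4)
u(K, h) = -⅕ (u(K, h) = -1*⅕ = -⅕)
q(d, J) = d/(-3 + J)
(q(9, u(-2/(-3), 0))*A)*42 = ((9/(-3 - ⅕))*4)*42 = ((9/(-16/5))*4)*42 = ((9*(-5/16))*4)*42 = -45/16*4*42 = -45/4*42 = -945/2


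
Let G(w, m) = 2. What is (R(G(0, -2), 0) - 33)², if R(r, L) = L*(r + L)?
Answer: 1089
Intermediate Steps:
R(r, L) = L*(L + r)
(R(G(0, -2), 0) - 33)² = (0*(0 + 2) - 33)² = (0*2 - 33)² = (0 - 33)² = (-33)² = 1089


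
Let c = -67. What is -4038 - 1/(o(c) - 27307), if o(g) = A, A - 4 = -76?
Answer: -110556401/27379 ≈ -4038.0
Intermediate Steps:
A = -72 (A = 4 - 76 = -72)
o(g) = -72
-4038 - 1/(o(c) - 27307) = -4038 - 1/(-72 - 27307) = -4038 - 1/(-27379) = -4038 - 1*(-1/27379) = -4038 + 1/27379 = -110556401/27379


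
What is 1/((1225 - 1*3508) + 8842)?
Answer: 1/6559 ≈ 0.00015246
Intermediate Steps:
1/((1225 - 1*3508) + 8842) = 1/((1225 - 3508) + 8842) = 1/(-2283 + 8842) = 1/6559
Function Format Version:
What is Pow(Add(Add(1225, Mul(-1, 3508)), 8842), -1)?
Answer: Rational(1, 6559) ≈ 0.00015246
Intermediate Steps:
Pow(Add(Add(1225, Mul(-1, 3508)), 8842), -1) = Pow(Add(Add(1225, -3508), 8842), -1) = Pow(Add(-2283, 8842), -1) = Pow(6559, -1) = Rational(1, 6559)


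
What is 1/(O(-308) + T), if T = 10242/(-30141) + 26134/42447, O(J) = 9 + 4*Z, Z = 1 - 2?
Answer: 142155003/749993095 ≈ 0.18954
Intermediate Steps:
Z = -1
O(J) = 5 (O(J) = 9 + 4*(-1) = 9 - 4 = 5)
T = 39218080/142155003 (T = 10242*(-1/30141) + 26134*(1/42447) = -1138/3349 + 26134/42447 = 39218080/142155003 ≈ 0.27588)
1/(O(-308) + T) = 1/(5 + 39218080/142155003) = 1/(749993095/142155003) = 142155003/749993095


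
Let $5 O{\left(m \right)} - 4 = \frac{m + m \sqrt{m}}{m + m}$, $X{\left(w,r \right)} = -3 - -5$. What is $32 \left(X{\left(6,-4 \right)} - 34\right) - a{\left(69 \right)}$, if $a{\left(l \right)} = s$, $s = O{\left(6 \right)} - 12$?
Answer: $- \frac{10129}{10} - \frac{\sqrt{6}}{10} \approx -1013.1$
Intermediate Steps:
$X{\left(w,r \right)} = 2$ ($X{\left(w,r \right)} = -3 + 5 = 2$)
$O{\left(m \right)} = \frac{4}{5} + \frac{m + m^{\frac{3}{2}}}{10 m}$ ($O{\left(m \right)} = \frac{4}{5} + \frac{\left(m + m \sqrt{m}\right) \frac{1}{m + m}}{5} = \frac{4}{5} + \frac{\left(m + m^{\frac{3}{2}}\right) \frac{1}{2 m}}{5} = \frac{4}{5} + \frac{\frac{1}{2} \frac{1}{m} \left(m + m^{\frac{3}{2}}\right)}{5} = \frac{4}{5} + \frac{m + m^{\frac{3}{2}}}{10 m}$)
$s = - \frac{111}{10} + \frac{\sqrt{6}}{10}$ ($s = \left(\frac{9}{10} + \frac{\sqrt{6}}{10}\right) - 12 = - \frac{111}{10} + \frac{\sqrt{6}}{10} \approx -10.855$)
$a{\left(l \right)} = - \frac{111}{10} + \frac{\sqrt{6}}{10}$
$32 \left(X{\left(6,-4 \right)} - 34\right) - a{\left(69 \right)} = 32 \left(2 - 34\right) - \left(- \frac{111}{10} + \frac{\sqrt{6}}{10}\right) = 32 \left(-32\right) + \left(\frac{111}{10} - \frac{\sqrt{6}}{10}\right) = -1024 + \left(\frac{111}{10} - \frac{\sqrt{6}}{10}\right) = - \frac{10129}{10} - \frac{\sqrt{6}}{10}$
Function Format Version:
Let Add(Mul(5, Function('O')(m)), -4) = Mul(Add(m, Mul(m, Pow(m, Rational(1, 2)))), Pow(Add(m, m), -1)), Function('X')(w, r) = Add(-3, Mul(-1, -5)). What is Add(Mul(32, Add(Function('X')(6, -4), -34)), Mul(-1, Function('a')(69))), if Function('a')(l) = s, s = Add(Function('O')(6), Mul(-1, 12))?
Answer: Add(Rational(-10129, 10), Mul(Rational(-1, 10), Pow(6, Rational(1, 2)))) ≈ -1013.1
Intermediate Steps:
Function('X')(w, r) = 2 (Function('X')(w, r) = Add(-3, 5) = 2)
Function('O')(m) = Add(Rational(4, 5), Mul(Rational(1, 10), Pow(m, -1), Add(m, Pow(m, Rational(3, 2))))) (Function('O')(m) = Add(Rational(4, 5), Mul(Rational(1, 5), Mul(Add(m, Mul(m, Pow(m, Rational(1, 2)))), Pow(Add(m, m), -1)))) = Add(Rational(4, 5), Mul(Rational(1, 5), Mul(Add(m, Pow(m, Rational(3, 2))), Pow(Mul(2, m), -1)))) = Add(Rational(4, 5), Mul(Rational(1, 5), Mul(Add(m, Pow(m, Rational(3, 2))), Mul(Rational(1, 2), Pow(m, -1))))) = Add(Rational(4, 5), Mul(Rational(1, 5), Mul(Rational(1, 2), Pow(m, -1), Add(m, Pow(m, Rational(3, 2)))))) = Add(Rational(4, 5), Mul(Rational(1, 10), Pow(m, -1), Add(m, Pow(m, Rational(3, 2))))))
s = Add(Rational(-111, 10), Mul(Rational(1, 10), Pow(6, Rational(1, 2)))) (s = Add(Add(Rational(9, 10), Mul(Rational(1, 10), Pow(6, Rational(1, 2)))), Mul(-1, 12)) = Add(Add(Rational(9, 10), Mul(Rational(1, 10), Pow(6, Rational(1, 2)))), -12) = Add(Rational(-111, 10), Mul(Rational(1, 10), Pow(6, Rational(1, 2)))) ≈ -10.855)
Function('a')(l) = Add(Rational(-111, 10), Mul(Rational(1, 10), Pow(6, Rational(1, 2))))
Add(Mul(32, Add(Function('X')(6, -4), -34)), Mul(-1, Function('a')(69))) = Add(Mul(32, Add(2, -34)), Mul(-1, Add(Rational(-111, 10), Mul(Rational(1, 10), Pow(6, Rational(1, 2)))))) = Add(Mul(32, -32), Add(Rational(111, 10), Mul(Rational(-1, 10), Pow(6, Rational(1, 2))))) = Add(-1024, Add(Rational(111, 10), Mul(Rational(-1, 10), Pow(6, Rational(1, 2))))) = Add(Rational(-10129, 10), Mul(Rational(-1, 10), Pow(6, Rational(1, 2))))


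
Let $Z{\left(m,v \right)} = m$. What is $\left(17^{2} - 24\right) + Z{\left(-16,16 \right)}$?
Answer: $249$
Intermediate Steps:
$\left(17^{2} - 24\right) + Z{\left(-16,16 \right)} = \left(17^{2} - 24\right) - 16 = \left(289 - 24\right) - 16 = 265 - 16 = 249$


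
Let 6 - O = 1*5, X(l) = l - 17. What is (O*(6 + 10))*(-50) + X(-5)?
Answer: -822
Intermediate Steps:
X(l) = -17 + l
O = 1 (O = 6 - 5 = 1)
(O*(6 + 10))*(-50) + X(-5) = (1*(6 + 10))*(-50) + (-17 - 5) = (1*16)*(-50) - 22 = 16*(-50) - 22 = -800 - 22 = -822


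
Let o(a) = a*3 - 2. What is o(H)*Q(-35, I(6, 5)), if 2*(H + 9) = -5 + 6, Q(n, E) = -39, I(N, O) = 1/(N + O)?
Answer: 2145/2 ≈ 1072.5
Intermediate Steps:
H = -17/2 (H = -9 + (-5 + 6)/2 = -9 + (½)*1 = -9 + ½ = -17/2 ≈ -8.5000)
o(a) = -2 + 3*a (o(a) = 3*a - 2 = -2 + 3*a)
o(H)*Q(-35, I(6, 5)) = (-2 + 3*(-17/2))*(-39) = (-2 - 51/2)*(-39) = -55/2*(-39) = 2145/2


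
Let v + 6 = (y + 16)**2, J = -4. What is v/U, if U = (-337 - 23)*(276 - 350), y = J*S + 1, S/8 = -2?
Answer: 437/1776 ≈ 0.24606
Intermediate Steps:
S = -16 (S = 8*(-2) = -16)
y = 65 (y = -4*(-16) + 1 = 64 + 1 = 65)
U = 26640 (U = -360*(-74) = 26640)
v = 6555 (v = -6 + (65 + 16)**2 = -6 + 81**2 = -6 + 6561 = 6555)
v/U = 6555/26640 = 6555*(1/26640) = 437/1776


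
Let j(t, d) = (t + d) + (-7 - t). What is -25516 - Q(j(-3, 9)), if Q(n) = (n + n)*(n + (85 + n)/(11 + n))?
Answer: -332160/13 ≈ -25551.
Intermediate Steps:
j(t, d) = -7 + d (j(t, d) = (d + t) + (-7 - t) = -7 + d)
Q(n) = 2*n*(n + (85 + n)/(11 + n)) (Q(n) = (2*n)*(n + (85 + n)/(11 + n)) = 2*n*(n + (85 + n)/(11 + n)))
-25516 - Q(j(-3, 9)) = -25516 - 2*(-7 + 9)*(85 + (-7 + 9)² + 12*(-7 + 9))/(11 + (-7 + 9)) = -25516 - 2*2*(85 + 2² + 12*2)/(11 + 2) = -25516 - 2*2*(85 + 4 + 24)/13 = -25516 - 2*2*113/13 = -25516 - 1*452/13 = -25516 - 452/13 = -332160/13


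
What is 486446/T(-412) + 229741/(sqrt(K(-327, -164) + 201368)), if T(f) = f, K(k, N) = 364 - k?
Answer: -243223/206 + 229741*sqrt(22451)/67353 ≈ -669.60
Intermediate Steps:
486446/T(-412) + 229741/(sqrt(K(-327, -164) + 201368)) = 486446/(-412) + 229741/(sqrt((364 - 1*(-327)) + 201368)) = 486446*(-1/412) + 229741/(sqrt((364 + 327) + 201368)) = -243223/206 + 229741/(sqrt(691 + 201368)) = -243223/206 + 229741/(sqrt(202059)) = -243223/206 + 229741/((3*sqrt(22451))) = -243223/206 + 229741*(sqrt(22451)/67353) = -243223/206 + 229741*sqrt(22451)/67353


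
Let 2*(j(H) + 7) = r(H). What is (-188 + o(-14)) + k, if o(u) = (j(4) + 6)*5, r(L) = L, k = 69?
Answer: -114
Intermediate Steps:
j(H) = -7 + H/2
o(u) = 5 (o(u) = ((-7 + (½)*4) + 6)*5 = ((-7 + 2) + 6)*5 = (-5 + 6)*5 = 1*5 = 5)
(-188 + o(-14)) + k = (-188 + 5) + 69 = -183 + 69 = -114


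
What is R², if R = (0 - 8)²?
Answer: 4096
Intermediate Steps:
R = 64 (R = (-8)² = 64)
R² = 64² = 4096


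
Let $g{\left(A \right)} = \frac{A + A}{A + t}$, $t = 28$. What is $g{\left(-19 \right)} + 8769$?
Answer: $\frac{78883}{9} \approx 8764.8$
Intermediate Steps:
$g{\left(A \right)} = \frac{2 A}{28 + A}$ ($g{\left(A \right)} = \frac{A + A}{A + 28} = \frac{2 A}{28 + A}$)
$g{\left(-19 \right)} + 8769 = 2 \left(-19\right) \frac{1}{28 - 19} + 8769 = 2 \left(-19\right) \frac{1}{9} + 8769 = - \frac{38}{9} + 8769 = \frac{78883}{9}$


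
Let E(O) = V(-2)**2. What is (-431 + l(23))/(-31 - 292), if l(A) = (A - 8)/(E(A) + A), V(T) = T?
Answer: 3874/2907 ≈ 1.3326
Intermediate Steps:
E(O) = 4 (E(O) = (-2)**2 = 4)
l(A) = (-8 + A)/(4 + A) (l(A) = (A - 8)/(4 + A) = (-8 + A)/(4 + A))
(-431 + l(23))/(-31 - 292) = (-431 + (-8 + 23)/(4 + 23))/(-31 - 292) = (-431 + 15/27)/(-323) = (-431 + (1/27)*15)*(-1/323) = (-431 + 5/9)*(-1/323) = -3874/9*(-1/323) = 3874/2907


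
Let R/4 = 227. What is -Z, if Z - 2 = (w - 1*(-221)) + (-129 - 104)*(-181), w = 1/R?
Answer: -38495569/908 ≈ -42396.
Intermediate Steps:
R = 908 (R = 4*227 = 908)
w = 1/908 ≈ 0.0011013
Z = 38495569/908 (Z = 2 + ((1/908 - 1*(-221)) + (-129 - 104)*(-181)) = 2 + ((1/908 + 221) - 233*(-181)) = 2 + (200669/908 + 42173) = 2 + 38493753/908 = 38495569/908 ≈ 42396.)
-Z = -1*38495569/908 = -38495569/908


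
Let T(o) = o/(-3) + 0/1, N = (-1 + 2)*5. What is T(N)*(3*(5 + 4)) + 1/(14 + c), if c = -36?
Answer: -991/22 ≈ -45.045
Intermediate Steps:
N = 5 (N = 1*5 = 5)
T(o) = -o/3 (T(o) = o*(-1/3) + 0*1 = -o/3 + 0 = -o/3)
T(N)*(3*(5 + 4)) + 1/(14 + c) = (-1/3*5)*(3*(5 + 4)) + 1/(14 - 36) = -5*9 + 1/(-22) = -5/3*27 - 1/22 = -45 - 1/22 = -991/22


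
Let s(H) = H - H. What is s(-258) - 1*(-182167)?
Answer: 182167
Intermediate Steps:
s(H) = 0
s(-258) - 1*(-182167) = 0 - 1*(-182167) = 0 + 182167 = 182167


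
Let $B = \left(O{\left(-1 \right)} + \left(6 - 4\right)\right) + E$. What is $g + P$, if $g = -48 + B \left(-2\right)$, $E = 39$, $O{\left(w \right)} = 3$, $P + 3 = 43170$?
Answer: $43031$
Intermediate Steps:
$P = 43167$ ($P = -3 + 43170 = 43167$)
$B = 44$ ($B = \left(3 + \left(6 - 4\right)\right) + 39 = \left(3 + 2\right) + 39 = 5 + 39 = 44$)
$g = -136$ ($g = -48 + 44 \left(-2\right) = -48 - 88 = -136$)
$g + P = -136 + 43167 = 43031$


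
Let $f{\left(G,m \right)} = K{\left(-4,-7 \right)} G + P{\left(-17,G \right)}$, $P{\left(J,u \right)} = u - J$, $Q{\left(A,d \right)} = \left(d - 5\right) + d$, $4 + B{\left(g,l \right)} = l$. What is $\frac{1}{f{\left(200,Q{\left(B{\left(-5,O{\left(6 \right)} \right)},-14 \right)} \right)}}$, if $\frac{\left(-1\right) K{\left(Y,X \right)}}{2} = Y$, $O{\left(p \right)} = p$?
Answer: $\frac{1}{1817} \approx 0.00055036$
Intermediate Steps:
$K{\left(Y,X \right)} = - 2 Y$
$B{\left(g,l \right)} = -4 + l$
$Q{\left(A,d \right)} = -5 + 2 d$ ($Q{\left(A,d \right)} = \left(-5 + d\right) + d = -5 + 2 d$)
$f{\left(G,m \right)} = 17 + 9 G$ ($f{\left(G,m \right)} = \left(-2\right) \left(-4\right) G + \left(G - -17\right) = 8 G + \left(G + 17\right) = 8 G + \left(17 + G\right) = 17 + 9 G$)
$\frac{1}{f{\left(200,Q{\left(B{\left(-5,O{\left(6 \right)} \right)},-14 \right)} \right)}} = \frac{1}{17 + 9 \cdot 200} = \frac{1}{17 + 1800} = \frac{1}{1817}$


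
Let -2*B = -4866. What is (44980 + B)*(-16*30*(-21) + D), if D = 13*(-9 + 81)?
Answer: 522301608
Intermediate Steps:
B = 2433 (B = -½*(-4866) = 2433)
D = 936 (D = 13*72 = 936)
(44980 + B)*(-16*30*(-21) + D) = (44980 + 2433)*(-16*30*(-21) + 936) = 47413*(-480*(-21) + 936) = 47413*(10080 + 936) = 47413*11016 = 522301608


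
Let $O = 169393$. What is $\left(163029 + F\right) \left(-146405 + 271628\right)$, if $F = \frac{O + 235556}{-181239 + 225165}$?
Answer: $\frac{298933046974023}{14642} \approx 2.0416 \cdot 10^{10}$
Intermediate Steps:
$F = \frac{134983}{14642}$ ($F = \frac{169393 + 235556}{-181239 + 225165} = \frac{404949}{43926} = 404949 \cdot \frac{1}{43926} = \frac{134983}{14642} \approx 9.2189$)
$\left(163029 + F\right) \left(-146405 + 271628\right) = \left(163029 + \frac{134983}{14642}\right) \left(-146405 + 271628\right) = \frac{2387205601}{14642} \cdot 125223 = \frac{298933046974023}{14642}$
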